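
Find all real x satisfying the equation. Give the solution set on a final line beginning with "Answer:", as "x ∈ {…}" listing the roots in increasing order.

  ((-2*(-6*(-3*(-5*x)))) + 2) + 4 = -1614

Step 1. [((-2*(-6*(-3*(-5*x)))) + 2) + 4 = -1614] 4 comes off first (subtract 4) ⇒ sub: (-2*(-6*(-3*(-5*x)))) + 2 = -1618.
Step 2. [(-2*(-6*(-3*(-5*x)))) + 2 = -1618] subtract 2: x sits inside (… + 2). So sub: -2*(-6*(-3*(-5*x))) = -1620.
Step 3. [-2*(-6*(-3*(-5*x))) = -1620] LHS = -2·(…); ÷-2 both sides. So div: -6*(-3*(-5*x)) = 810.
Step 4. [-6*(-3*(-5*x)) = 810] leading coefficient -6: divide by -6, so div: -3*(-5*x) = -135.
Step 5. [-3*(-5*x) = -135] LHS = -3·(…); ÷-3 both sides. So div: -5*x = 45.
Step 6. [-5*x = 45] leading coefficient -5: divide by -5, so div: x = -9.

Answer: x ∈ {-9}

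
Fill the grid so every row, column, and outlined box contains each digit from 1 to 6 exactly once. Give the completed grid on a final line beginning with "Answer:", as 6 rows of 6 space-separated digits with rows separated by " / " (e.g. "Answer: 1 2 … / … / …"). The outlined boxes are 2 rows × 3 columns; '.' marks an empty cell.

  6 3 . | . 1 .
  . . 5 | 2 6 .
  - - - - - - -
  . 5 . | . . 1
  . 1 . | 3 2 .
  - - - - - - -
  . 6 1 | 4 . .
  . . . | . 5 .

Step 1. [r4c1∈{4}] nothing but 4 survives at r4c1, so r4c1=4.
Step 2. [r6c2∈{2,4}] col 2 places 2 nowhere but r6c2. So r6c2=2.
Step 3. [r6c1∈{3}] r6c1 has the single candidate 3. So r6c1=3.
Step 4. [r3c4∈{6}] only 6 remains possible at r3c4, so r3c4=6.
Step 5. [r2c2∈{4}] r2c2 has the single candidate 4, so r2c2=4.
Step 6. [r3c3∈{2,3}] 3 has one home in row 3: r3c3. So r3c3=3.
Step 7. [r4c6∈{5}] only 5 remains possible at r4c6, so r4c6=5.
Step 8. [r2c6∈{3}] nothing but 3 survives at r2c6. So r2c6=3.
Step 9. [r3c1∈{2}] nothing but 2 survives at r3c1. So r3c1=2.
Step 10. [r6c4∈{1}] r6c4 is down to just 1, so r6c4=1.
Step 11. [r1c4∈{5}] nothing but 5 survives at r1c4, so r1c4=5.
Step 12. [r5c1∈{5}] r5c1 has the single candidate 5 ⇒ r5c1=5.
Step 13. [r5c6∈{2}] r5c6's peers cover all but 2. So r5c6=2.
Step 14. [r2c1∈{1}] r2c1's peers cover all but 1, so r2c1=1.
Step 15. [r6c6∈{6}] r6c6's peers cover all but 6 ⇒ r6c6=6.
Step 16. [r3c5∈{4}] r3c5 has the single candidate 4. So r3c5=4.
Step 17. [r1c6∈{4}] r1c6's peers cover all but 4. So r1c6=4.
Step 18. [r4c3∈{6}] r4c3 is down to just 6 ⇒ r4c3=6.
Step 19. [r1c3∈{2}] r1c3's peers cover all but 2 ⇒ r1c3=2.
Step 20. [r5c5∈{3}] r5c5's peers cover all but 3 ⇒ r5c5=3.
Step 21. [r6c3∈{4}] r6c3's peers cover all but 4. So r6c3=4.

Answer: 6 3 2 5 1 4 / 1 4 5 2 6 3 / 2 5 3 6 4 1 / 4 1 6 3 2 5 / 5 6 1 4 3 2 / 3 2 4 1 5 6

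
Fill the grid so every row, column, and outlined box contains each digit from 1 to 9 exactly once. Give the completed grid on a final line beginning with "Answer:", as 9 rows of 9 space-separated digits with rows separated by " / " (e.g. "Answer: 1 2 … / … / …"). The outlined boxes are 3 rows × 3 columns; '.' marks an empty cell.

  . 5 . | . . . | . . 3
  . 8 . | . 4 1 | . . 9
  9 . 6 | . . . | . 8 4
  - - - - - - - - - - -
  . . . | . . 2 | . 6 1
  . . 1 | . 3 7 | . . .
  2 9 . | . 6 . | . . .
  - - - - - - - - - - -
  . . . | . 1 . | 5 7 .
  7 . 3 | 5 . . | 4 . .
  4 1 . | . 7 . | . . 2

Step 1. [r6c9∈{5,7,8}] r6c9 is the only open cell in col 9 admitting 7 ⇒ r6c9=7.
Step 2. [r5c9∈{5,8}] 5 has one home in col 9: r5c9 ⇒ r5c9=5.
Step 3. [r4c1∈{3,5,8}] 5 has one home in col 1: r4c1 ⇒ r4c1=5.
Step 4. [r4c2∈{3,4,7}] across box 4, 3 lands solely at r4c2 ⇒ r4c2=3.
Step 5. [r3c2∈{2,7}] col 2 places 7 nowhere but r3c2 ⇒ r3c2=7.
Step 6. [r2c3∈{2}] r2c3 has the single candidate 2 ⇒ r2c3=2.
Step 7. [r5c2∈{4,6}] 4 has one home in col 2: r5c2. So r5c2=4.
Step 8. [r6c3∈{8}] r6c3 has the single candidate 8 ⇒ r6c3=8.
Step 9. [r4c4∈{4,8,9}] in row 4, 4 fits only at r4c4. So r4c4=4.
Step 10. [r7c6∈{3,4,6,8,9}] across row 7, 4 lands solely at r7c6, so r7c6=4.
Step 11. [r7c4∈{2,3,6,8,9}] 3 has one home in row 7: r7c4, so r7c4=3.
Step 12. [r8c5∈{2,8,9}] in box 8, 2 fits only at r8c5. So r8c5=2.
Step 13. [r8c2∈{6}] only 6 remains possible at r8c2 ⇒ r8c2=6.
Step 14. [r8c9∈{8}] r8c9 is down to just 8 ⇒ r8c9=8.
Step 15. [r8c6∈{9}] r8c6's peers cover all but 9 ⇒ r8c6=9.
Step 16. [r3c7∈{1,2}] 1 has one home in row 3: r3c7, so r3c7=1.
Step 17. [r1c8∈{2}] nothing but 2 survives at r1c8 ⇒ r1c8=2.
Step 18. [r5c8∈{9}] nothing but 9 survives at r5c8. So r5c8=9.
Step 19. [r5c4∈{8}] nothing but 8 survives at r5c4. So r5c4=8.
Step 20. [r9c4∈{6}] nothing but 6 survives at r9c4. So r9c4=6.
Step 21. [r9c7∈{3,9}] in col 7, 9 fits only at r9c7, so r9c7=9.
Step 22. [r2c4∈{7}] nothing but 7 survives at r2c4, so r2c4=7.
Step 23. [r1c5∈{8,9}] in col 5, 8 fits only at r1c5, so r1c5=8.
Step 24. [r1c7∈{6,7}] row 1 places 7 nowhere but r1c7. So r1c7=7.
Step 25. [r6c7∈{3}] r6c7 is down to just 3. So r6c7=3.
Step 26. [r6c6∈{5}] only 5 remains possible at r6c6 ⇒ r6c6=5.
Step 27. [r7c2∈{2}] nothing but 2 survives at r7c2. So r7c2=2.
Step 28. [r2c1∈{3}] nothing but 3 survives at r2c1, so r2c1=3.
Step 29. [r1c1∈{1}] nothing but 1 survives at r1c1. So r1c1=1.
Step 30. [r9c6∈{8}] r9c6 is down to just 8. So r9c6=8.
Step 31. [r6c4∈{1}] only 1 remains possible at r6c4, so r6c4=1.
Step 32. [r4c7∈{8}] r4c7 has the single candidate 8, so r4c7=8.
Step 33. [r5c7∈{2}] r5c7 has the single candidate 2. So r5c7=2.
Step 34. [r6c8∈{4}] only 4 remains possible at r6c8 ⇒ r6c8=4.
Step 35. [r7c3∈{9}] r7c3's peers cover all but 9 ⇒ r7c3=9.
Step 36. [r4c5∈{9}] r4c5's peers cover all but 9, so r4c5=9.
Step 37. [r3c5∈{5}] r3c5 is down to just 5 ⇒ r3c5=5.
Step 38. [r4c3∈{7}] r4c3 is down to just 7. So r4c3=7.
Step 39. [r7c1∈{8}] nothing but 8 survives at r7c1 ⇒ r7c1=8.
Step 40. [r9c3∈{5}] r9c3 has the single candidate 5, so r9c3=5.
Step 41. [r9c8∈{3}] r9c8 is down to just 3, so r9c8=3.
Step 42. [r3c6∈{3}] r3c6 is down to just 3 ⇒ r3c6=3.
Step 43. [r1c4∈{9}] r1c4 is down to just 9 ⇒ r1c4=9.
Step 44. [r1c3∈{4}] only 4 remains possible at r1c3, so r1c3=4.
Step 45. [r2c7∈{6}] nothing but 6 survives at r2c7, so r2c7=6.
Step 46. [r3c4∈{2}] r3c4 is down to just 2, so r3c4=2.
Step 47. [r1c6∈{6}] nothing but 6 survives at r1c6 ⇒ r1c6=6.
Step 48. [r5c1∈{6}] r5c1 has the single candidate 6 ⇒ r5c1=6.
Step 49. [r7c9∈{6}] r7c9 has the single candidate 6, so r7c9=6.
Step 50. [r8c8∈{1}] r8c8 is down to just 1, so r8c8=1.
Step 51. [r2c8∈{5}] nothing but 5 survives at r2c8 ⇒ r2c8=5.

Answer: 1 5 4 9 8 6 7 2 3 / 3 8 2 7 4 1 6 5 9 / 9 7 6 2 5 3 1 8 4 / 5 3 7 4 9 2 8 6 1 / 6 4 1 8 3 7 2 9 5 / 2 9 8 1 6 5 3 4 7 / 8 2 9 3 1 4 5 7 6 / 7 6 3 5 2 9 4 1 8 / 4 1 5 6 7 8 9 3 2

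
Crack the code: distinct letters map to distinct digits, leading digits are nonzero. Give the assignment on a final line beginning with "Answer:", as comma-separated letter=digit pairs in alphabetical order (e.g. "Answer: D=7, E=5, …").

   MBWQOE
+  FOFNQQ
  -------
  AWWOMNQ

Step 1. [col 1: E + Q ≡ Q (mod 10)] column 1 reads E+Q+carry(0)=Q with nothing yet; with all letters distinct, none taken yet, the only value for E is 0. So E=0.
Step 2. [A] A is the leading digit of a 7-digit sum of two 6-digit numbers; the final carry is exactly 1, so A=1.
Step 3. [col 1: E + Q ≡ Q (mod 10)] no forcing yet in column 1 (carry-in 0); Q=5 is free and consistent — try it, so Q=5.
Step 4. [col 2: O + Q ≡ N (mod 10)] no forcing yet in column 2 (carry-in 0); O=7 is free and consistent — try it, so O=7.
Step 5. [col 2: O + Q ≡ N (mod 10)] from column 2 (O=7, Q=5, carry-in 0, digits 0,1,5,7 already taken and all letters distinct): N must equal 2, so N=2.
Step 6. [col 3: Q + N ≡ M (mod 10)] column 3: given Q=5, N=2, carry-in 1, and digits 0,1,2,5,7 already taken and all letters distinct, Q+N≡M (mod 10) forces M=8, so M=8.
Step 7. [col 4: W + F ≡ O (mod 10)] several values work for W in column 4 (W + F ≡ O (mod 10), carry-in 0); try W=3 ⇒ W=3.
Step 8. [col 4: W + F ≡ O (mod 10)] column 4: given W=3, O=7, carry-in 0, and digits 0,1,2,3,5,7,8 already taken and all letters distinct, W+F≡O (mod 10) forces F=4, so F=4.
Step 9. [col 5: B + O ≡ W (mod 10)] column 5 reads B+O+carry(0)=W with O=7, W=3; with digits 0,1,2,3,4,5,7,8 already taken and all letters distinct, the only value for B is 6, so B=6.

Answer: A=1, B=6, E=0, F=4, M=8, N=2, O=7, Q=5, W=3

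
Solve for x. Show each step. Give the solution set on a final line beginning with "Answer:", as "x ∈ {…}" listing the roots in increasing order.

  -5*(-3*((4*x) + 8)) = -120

Step 1. [-5*(-3*((4*x) + 8)) = -120] -5 out front; divide by -5, so div: -3*((4*x) + 8) = 24.
Step 2. [-3*((4*x) + 8) = 24] leading coefficient -3: divide by -3. So div: (4*x) + 8 = -8.
Step 3. [(4*x) + 8 = -8] 4 | LHS and 4 | -8: pull 4 out. So factor: x + 2 = -2.
Step 4. [x + 2 = -2] 2 comes off first (subtract 2), so sub: x = -4.

Answer: x ∈ {-4}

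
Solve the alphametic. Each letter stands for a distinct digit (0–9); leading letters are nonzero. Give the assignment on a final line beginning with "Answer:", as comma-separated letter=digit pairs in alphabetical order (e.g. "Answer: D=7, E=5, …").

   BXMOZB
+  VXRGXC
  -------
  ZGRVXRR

Step 1. [col 1: B + C ≡ R (mod 10)] several values work for R in column 1 (B + C ≡ R (mod 10), carry-in 0); try R=4. So R=4.
Step 2. [col 1: B + C ≡ R (mod 10)] B=8 is one option consistent with column 1 (B + C ≡ R (mod 10), carry-in 0) — take it ⇒ B=8.
Step 3. [Z] the sum has 7 digits but both addends have 6; that extra leading digit Z is the final carry, namely 1. So Z=1.
Step 4. [col 1: B + C ≡ R (mod 10)] in column 1 we have B+C≡R with carry-in 0; given B=8, R=4 and digits 1,4,8 already taken and all letters distinct, that pins C to 6. So C=6.
Step 5. [col 2: Z + X ≡ R (mod 10)] column 2: given Z=1, R=4, carry-in 1, and digits 1,4,6,8 already taken and all letters distinct, Z+X≡R (mod 10) forces X=2, so X=2.
Step 6. [col 3: O + G ≡ X (mod 10)] several values work for G in column 3 (O + G ≡ X (mod 10), carry-in 0); try G=3. So G=3.
Step 7. [col 3: O + G ≡ X (mod 10)] in column 3 we have O+G≡X with carry-in 0; given G=3, X=2 and digits 1,2,3,4,6,8 already taken and all letters distinct, that pins O to 9 ⇒ O=9.
Step 8. [col 4: M + R ≡ V (mod 10)] several values work for M in column 4 (M + R ≡ V (mod 10), carry-in 1); try M=0. So M=0.
Step 9. [col 4: M + R ≡ V (mod 10)] from column 4 (M=0, R=4, carry-in 1, digits 0,1,2,3,4,6,8,9 already taken and all letters distinct): V must equal 5, so V=5.

Answer: B=8, C=6, G=3, M=0, O=9, R=4, V=5, X=2, Z=1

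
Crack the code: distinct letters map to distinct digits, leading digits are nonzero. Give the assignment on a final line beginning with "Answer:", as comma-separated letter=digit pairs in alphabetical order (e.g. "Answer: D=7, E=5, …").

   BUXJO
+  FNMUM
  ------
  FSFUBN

Step 1. [col 1: O + M ≡ N (mod 10)] several values work for M in column 1 (O + M ≡ N (mod 10), carry-in 0); try M=9, so M=9.
Step 2. [col 1: O + M ≡ N (mod 10)] no forcing yet in column 1 (carry-in 0); N=6 is free and consistent — try it. So N=6.
Step 3. [col 1: O + M ≡ N (mod 10)] column 1 reads O+M+carry(0)=N with M=9, N=6; with digits 6,9 already taken and all letters distinct, the only value for O is 7, so O=7.
Step 4. [F] F is the leading digit of a 6-digit sum of two 5-digit numbers; the final carry is exactly 1, so F=1.
Step 5. [col 2: J + U ≡ B (mod 10)] column 2 (J + U ≡ B (mod 10), carry-in 1) doesn't pin B yet; pick B=8 and continue. So B=8.
Step 6. [col 2: J + U ≡ B (mod 10)] several values work for U in column 2 (J + U ≡ B (mod 10), carry-in 1); try U=4, so U=4.
Step 7. [col 2: J + U ≡ B (mod 10)] column 2: given U=4, B=8, carry-in 1, and digits 1,4,6,7,8,9 already taken and all letters distinct, J+U≡B (mod 10) forces J=3 ⇒ J=3.
Step 8. [col 3: X + M ≡ U (mod 10)] from column 3 (M=9, U=4, carry-in 0, digits 1,3,4,6,7,8,9 already taken and all letters distinct): X must equal 5. So X=5.
Step 9. [col 5: B + F ≡ S (mod 10)] from column 5 (B=8, F=1, carry-in 1, digits 1,3,4,5,6,7,8,9 already taken and all letters distinct): S must equal 0. So S=0.

Answer: B=8, F=1, J=3, M=9, N=6, O=7, S=0, U=4, X=5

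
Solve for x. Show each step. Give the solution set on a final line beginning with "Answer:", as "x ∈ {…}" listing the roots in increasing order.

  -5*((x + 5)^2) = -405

Step 1. [-5*((x + 5)^2) = -405] LHS = -5·(…); ÷-5 both sides, so div: (x + 5)^2 = 81.
Step 2. [(x + 5)^2 = 81] √ both sides: 81 ≥ 0 gives two branches ⇒ sqrt: x + 5 = 9 or -9.
Step 3. [x + 5 = 9 or -9] +5 is outermost — subtract 5 both sides. So sub: x = 4 or -14.

Answer: x ∈ {-14, 4}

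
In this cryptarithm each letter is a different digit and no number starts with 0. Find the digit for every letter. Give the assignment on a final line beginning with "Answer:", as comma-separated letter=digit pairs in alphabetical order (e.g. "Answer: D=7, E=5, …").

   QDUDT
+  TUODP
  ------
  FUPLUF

Step 1. [col 1: T + P ≡ F (mod 10)] several values work for P in column 1 (T + P ≡ F (mod 10), carry-in 0); try P=3. So P=3.
Step 2. [col 1: T + P ≡ F (mod 10)] column 1 (T + P ≡ F (mod 10), carry-in 0) doesn't pin F yet; pick F=1 and continue ⇒ F=1.
Step 3. [col 1: T + P ≡ F (mod 10)] column 1 reads T+P+carry(0)=F with P=3, F=1; with digits 1,3 already taken and all letters distinct, the only value for T is 8 ⇒ T=8.
Step 4. [col 2: D + D ≡ U (mod 10)] several values work for U in column 2 (D + D ≡ U (mod 10), carry-in 1); try U=5, so U=5.
Step 5. [col 2: D + D ≡ U (mod 10)] several values work for D in column 2 (D + D ≡ U (mod 10), carry-in 1); try D=7 ⇒ D=7.
Step 6. [col 3: U + O ≡ L (mod 10)] L=0 is one option consistent with column 3 (U + O ≡ L (mod 10), carry-in 1) — take it. So L=0.
Step 7. [col 3: U + O ≡ L (mod 10)] column 3: given U=5, L=0, carry-in 1, and digits 0,1,3,5,7,8 already taken and all letters distinct, U+O≡L (mod 10) forces O=4. So O=4.
Step 8. [col 5: Q + T ≡ U (mod 10)] from column 5 (T=8, U=5, carry-in 1, digits 0,1,3,4,5,7,8 already taken and all letters distinct): Q must equal 6, so Q=6.

Answer: D=7, F=1, L=0, O=4, P=3, Q=6, T=8, U=5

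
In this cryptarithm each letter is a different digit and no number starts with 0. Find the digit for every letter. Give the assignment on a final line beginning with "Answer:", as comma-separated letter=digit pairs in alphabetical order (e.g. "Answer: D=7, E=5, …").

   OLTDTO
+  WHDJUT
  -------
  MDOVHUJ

Step 1. [col 1: O + T ≡ J (mod 10)] J=4 is one option consistent with column 1 (O + T ≡ J (mod 10), carry-in 0) — take it, so J=4.
Step 2. [col 1: O + T ≡ J (mod 10)] T=9 is one option consistent with column 1 (O + T ≡ J (mod 10), carry-in 0) — take it, so T=9.
Step 3. [col 1: O + T ≡ J (mod 10)] column 1: given T=9, J=4, carry-in 0, and digits 4,9 already taken and all letters distinct, O+T≡J (mod 10) forces O=5, so O=5.
Step 4. [M] M is the leading digit of a 7-digit sum of two 6-digit numbers; the final carry is exactly 1, so M=1.
Step 5. [col 2: T + U ≡ U (mod 10)] no forcing yet in column 2 (carry-in 1); U=0 is free and consistent — try it, so U=0.
Step 6. [col 3: D + J ≡ H (mod 10)] several values work for H in column 3 (D + J ≡ H (mod 10), carry-in 1); try H=8, so H=8.
Step 7. [col 3: D + J ≡ H (mod 10)] column 3: given J=4, H=8, carry-in 1, and digits 0,1,4,5,8,9 already taken and all letters distinct, D+J≡H (mod 10) forces D=3, so D=3.
Step 8. [col 4: T + D ≡ V (mod 10)] from column 4 (T=9, D=3, carry-in 0, digits 0,1,3,4,5,8,9 already taken and all letters distinct): V must equal 2. So V=2.
Step 9. [col 5: L + H ≡ O (mod 10)] in column 5 we have L+H≡O with carry-in 1; given H=8, O=5 and digits 0,1,2,3,4,5,8,9 already taken and all letters distinct, that pins L to 6. So L=6.
Step 10. [col 6: O + W ≡ D (mod 10)] from column 6 (O=5, D=3, carry-in 1, digits 0,1,2,3,4,5,6,8,9 already taken and all letters distinct): W must equal 7, so W=7.

Answer: D=3, H=8, J=4, L=6, M=1, O=5, T=9, U=0, V=2, W=7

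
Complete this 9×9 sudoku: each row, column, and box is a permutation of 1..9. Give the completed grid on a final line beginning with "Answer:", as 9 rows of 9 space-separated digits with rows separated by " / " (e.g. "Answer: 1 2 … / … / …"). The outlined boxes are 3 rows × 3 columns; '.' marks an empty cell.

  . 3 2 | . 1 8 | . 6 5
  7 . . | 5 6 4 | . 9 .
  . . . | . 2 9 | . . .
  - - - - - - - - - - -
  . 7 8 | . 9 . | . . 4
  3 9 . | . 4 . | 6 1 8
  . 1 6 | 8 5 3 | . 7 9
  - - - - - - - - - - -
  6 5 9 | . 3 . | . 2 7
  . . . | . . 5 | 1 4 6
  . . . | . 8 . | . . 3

Step 1. [r1c4∈{7}] r1c4 is down to just 7, so r1c4=7.
Step 2. [r2c7∈{2,3,8}] in row 2, 3 fits only at r2c7. So r2c7=3.
Step 3. [r5c4∈{2}] r5c4 has the single candidate 2, so r5c4=2.
Step 4. [r9c6∈{1,2,6,7}] 2 has one home in col 6: r9c6, so r9c6=2.
Step 5. [r6c1∈{2,4}] r6c1 is the only open cell in row 6 admitting 4, so r6c1=4.
Step 6. [r2c3∈{1}] nothing but 1 survives at r2c3. So r2c3=1.
Step 7. [r9c4∈{1,4,6,9}] 6 has one home in row 9: r9c4 ⇒ r9c4=6.
Step 8. [r4c1∈{2,5}] box 4 places 2 nowhere but r4c1 ⇒ r4c1=2.
Step 9. [r3c8∈{8}] r3c8's peers cover all but 8. So r3c8=8.
Step 10. [r7c6∈{1}] r7c6 is down to just 1. So r7c6=1.
Step 11. [r4c7∈{5}] nothing but 5 survives at r4c7, so r4c7=5.
Step 12. [r9c2∈{4}] r9c2 has the single candidate 4 ⇒ r9c2=4.
Step 13. [r3c3∈{4,5}] in col 3, 4 fits only at r3c3. So r3c3=4.
Step 14. [r8c1∈{8}] only 8 remains possible at r8c1 ⇒ r8c1=8.
Step 15. [r8c5∈{7}] r8c5 has the single candidate 7. So r8c5=7.
Step 16. [r9c3∈{7}] r9c3's peers cover all but 7, so r9c3=7.
Step 17. [r1c1∈{9}] r1c1 is down to just 9. So r1c1=9.
Step 18. [r3c1∈{5}] nothing but 5 survives at r3c1. So r3c1=5.
Step 19. [r7c4∈{4}] r7c4 is down to just 4 ⇒ r7c4=4.
Step 20. [r4c6∈{6}] nothing but 6 survives at r4c6. So r4c6=6.
Step 21. [r1c7∈{4}] r1c7 has the single candidate 4 ⇒ r1c7=4.
Step 22. [r2c2∈{8}] r2c2's peers cover all but 8. So r2c2=8.
Step 23. [r9c8∈{5}] r9c8 is down to just 5. So r9c8=5.
Step 24. [r7c7∈{8}] r7c7's peers cover all but 8 ⇒ r7c7=8.
Step 25. [r3c2∈{6}] nothing but 6 survives at r3c2. So r3c2=6.
Step 26. [r8c3∈{3}] r8c3 has the single candidate 3, so r8c3=3.
Step 27. [r8c4∈{9}] only 9 remains possible at r8c4. So r8c4=9.
Step 28. [r3c4∈{3}] only 3 remains possible at r3c4, so r3c4=3.
Step 29. [r3c9∈{1}] only 1 remains possible at r3c9, so r3c9=1.
Step 30. [r6c7∈{2}] r6c7 has the single candidate 2 ⇒ r6c7=2.
Step 31. [r9c7∈{9}] r9c7 is down to just 9, so r9c7=9.
Step 32. [r4c8∈{3}] nothing but 3 survives at r4c8. So r4c8=3.
Step 33. [r5c6∈{7}] nothing but 7 survives at r5c6 ⇒ r5c6=7.
Step 34. [r4c4∈{1}] only 1 remains possible at r4c4 ⇒ r4c4=1.
Step 35. [r8c2∈{2}] only 2 remains possible at r8c2, so r8c2=2.
Step 36. [r9c1∈{1}] r9c1 has the single candidate 1, so r9c1=1.
Step 37. [r5c3∈{5}] only 5 remains possible at r5c3. So r5c3=5.
Step 38. [r2c9∈{2}] r2c9 has the single candidate 2, so r2c9=2.
Step 39. [r3c7∈{7}] r3c7's peers cover all but 7, so r3c7=7.

Answer: 9 3 2 7 1 8 4 6 5 / 7 8 1 5 6 4 3 9 2 / 5 6 4 3 2 9 7 8 1 / 2 7 8 1 9 6 5 3 4 / 3 9 5 2 4 7 6 1 8 / 4 1 6 8 5 3 2 7 9 / 6 5 9 4 3 1 8 2 7 / 8 2 3 9 7 5 1 4 6 / 1 4 7 6 8 2 9 5 3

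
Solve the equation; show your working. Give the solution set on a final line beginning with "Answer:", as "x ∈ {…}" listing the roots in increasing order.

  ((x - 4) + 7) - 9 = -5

Step 1. [((x - 4) + 7) - 9 = -5] the outer -9 inverts by adding 9. So sub: (x - 4) + 7 = 4.
Step 2. [(x - 4) + 7 = 4] 7 comes off first (subtract 7), so sub: x - 4 = -3.
Step 3. [x - 4 = -3] add 4: x sits inside (… - 4) ⇒ sub: x = 1.

Answer: x ∈ {1}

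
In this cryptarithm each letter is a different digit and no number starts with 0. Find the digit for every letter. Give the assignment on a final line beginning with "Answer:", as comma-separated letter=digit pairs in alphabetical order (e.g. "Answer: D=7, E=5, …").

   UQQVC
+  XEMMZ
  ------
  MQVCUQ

Step 1. [col 1: C + Z ≡ Q (mod 10)] column 1 (C + Z ≡ Q (mod 10), carry-in 0) doesn't pin C yet; pick C=4 and continue. So C=4.
Step 2. [M] adding two 5-digit numbers gives at most 5+1 digits, and here it does — M is that final carry and must be 1. So M=1.
Step 3. [col 1: C + Z ≡ Q (mod 10)] Z=9 is one option consistent with column 1 (C + Z ≡ Q (mod 10), carry-in 0) — take it ⇒ Z=9.
Step 4. [col 1: C + Z ≡ Q (mod 10)] from column 1 (C=4, Z=9, carry-in 0, digits 1,4,9 already taken and all letters distinct): Q must equal 3, so Q=3.
Step 5. [col 2: V + M ≡ U (mod 10)] no forcing yet in column 2 (carry-in 1); V=5 is free and consistent — try it, so V=5.
Step 6. [col 2: V + M ≡ U (mod 10)] in column 2 we have V+M≡U with carry-in 1; given V=5, M=1 and digits 1,3,4,5,9 already taken and all letters distinct, that pins U to 7. So U=7.
Step 7. [col 4: Q + E ≡ V (mod 10)] column 4 reads Q+E+carry(0)=V with Q=3, V=5; with digits 1,3,4,5,7,9 already taken and all letters distinct, the only value for E is 2 ⇒ E=2.
Step 8. [col 5: U + X ≡ Q (mod 10)] column 5 reads U+X+carry(0)=Q with U=7, Q=3; with digits 1,2,3,4,5,7,9 already taken and all letters distinct, the only value for X is 6, so X=6.

Answer: C=4, E=2, M=1, Q=3, U=7, V=5, X=6, Z=9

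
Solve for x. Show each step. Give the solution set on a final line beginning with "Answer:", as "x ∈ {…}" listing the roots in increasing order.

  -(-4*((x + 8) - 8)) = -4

Step 1. [-(-4*((x + 8) - 8)) = -4] leading − — multiply by −1 ⇒ neg: -4*((x + 8) - 8) = 4.
Step 2. [-4*((x + 8) - 8) = 4] -4·(inner) — divide through by -4. So div: (x + 8) - 8 = -1.
Step 3. [(x + 8) - 8 = -1] the outer -8 inverts by adding 8. So sub: x + 8 = 7.
Step 4. [x + 8 = 7] subtract 8: x sits inside (… + 8) ⇒ sub: x = -1.

Answer: x ∈ {-1}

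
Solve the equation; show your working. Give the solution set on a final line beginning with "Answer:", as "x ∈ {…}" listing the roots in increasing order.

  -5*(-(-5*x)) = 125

Step 1. [-5*(-(-5*x)) = 125] -5 out front; divide by -5. So div: -(-5*x) = -25.
Step 2. [-(-5*x) = -25] LHS negated; negate both sides. So neg: -5*x = 25.
Step 3. [-5*x = 25] divide by the outer -5, so div: x = -5.

Answer: x ∈ {-5}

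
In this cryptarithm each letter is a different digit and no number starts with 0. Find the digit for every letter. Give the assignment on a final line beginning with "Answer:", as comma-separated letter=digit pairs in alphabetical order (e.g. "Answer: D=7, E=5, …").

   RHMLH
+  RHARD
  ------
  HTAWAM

Step 1. [col 1: H + D ≡ M (mod 10)] no forcing yet in column 1 (carry-in 0); H=1 is free and consistent — try it. So H=1.
Step 2. [col 1: H + D ≡ M (mod 10)] D=5 is one option consistent with column 1 (H + D ≡ M (mod 10), carry-in 0) — take it ⇒ D=5.
Step 3. [col 1: H + D ≡ M (mod 10)] from column 1 (H=1, D=5, carry-in 0, digits 1,5 already taken and all letters distinct): M must equal 6 ⇒ M=6.
Step 4. [col 2: L + R ≡ A (mod 10)] several values work for A in column 2 (L + R ≡ A (mod 10), carry-in 0); try A=3. So A=3.
Step 5. [col 2: L + R ≡ A (mod 10)] column 2 (L + R ≡ A (mod 10), carry-in 0) doesn't pin L yet; pick L=4 and continue, so L=4.
Step 6. [col 2: L + R ≡ A (mod 10)] column 2: given L=4, A=3, carry-in 0, and digits 1,3,4,5,6 already taken and all letters distinct, L+R≡A (mod 10) forces R=9, so R=9.
Step 7. [col 3: M + A ≡ W (mod 10)] from column 3 (M=6, A=3, carry-in 1, digits 1,3,4,5,6,9 already taken and all letters distinct): W must equal 0. So W=0.
Step 8. [col 5: R + R ≡ T (mod 10)] column 5 reads R+R+carry(0)=T with R=9; with digits 0,1,3,4,5,6,9 already taken and all letters distinct, the only value for T is 8. So T=8.

Answer: A=3, D=5, H=1, L=4, M=6, R=9, T=8, W=0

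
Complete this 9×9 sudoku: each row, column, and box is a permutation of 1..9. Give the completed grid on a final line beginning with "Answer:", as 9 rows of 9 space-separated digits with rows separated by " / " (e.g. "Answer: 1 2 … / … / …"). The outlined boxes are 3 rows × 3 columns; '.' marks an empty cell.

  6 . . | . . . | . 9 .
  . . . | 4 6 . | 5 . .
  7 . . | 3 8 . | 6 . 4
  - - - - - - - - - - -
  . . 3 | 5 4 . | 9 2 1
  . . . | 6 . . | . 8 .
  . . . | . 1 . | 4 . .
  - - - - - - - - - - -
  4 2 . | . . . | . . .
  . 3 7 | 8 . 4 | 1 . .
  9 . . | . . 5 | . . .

Step 1. [r7c6∈{1,3,6,7,9}] 6 has one home in col 6: r7c6, so r7c6=6.
Step 2. [r4c1∈{8}] r4c1 is down to just 8, so r4c1=8.
Step 3. [r4c6∈{7}] r4c6's peers cover all but 7, so r4c6=7.
Step 4. [r8c1∈{5}] nothing but 5 survives at r8c1. So r8c1=5.
Step 5. [r6c1∈{2}] r6c1 has the single candidate 2. So r6c1=2.
Step 6. [r6c4∈{9}] only 9 remains possible at r6c4, so r6c4=9.
Step 7. [r1c5∈{2,5,7}] col 5 places 5 nowhere but r1c5, so r1c5=5.
Step 8. [r1c4∈{1,2,7}] 7 has one home in box 2: r1c4. So r1c4=7.
Step 9. [r9c4∈{1,2}] col 4 places 2 nowhere but r9c4. So r9c4=2.
Step 10. [r1c7∈{2,3,8}] r1c7 is the only open cell in col 7 admitting 2, so r1c7=2.
Step 11. [r1c9∈{3,8}] 3 has one home in row 1: r1c9 ⇒ r1c9=3.
Step 12. [r2c9∈{7,8}] across box 3, 8 lands solely at r2c9, so r2c9=8.
Step 13. [r1c6∈{1}] only 1 remains possible at r1c6 ⇒ r1c6=1.
Step 14. [r8c8∈{6}] r8c8 is down to just 6, so r8c8=6.
Step 15. [r9c9∈{7}] nothing but 7 survives at r9c9. So r9c9=7.
Step 16. [r5c9∈{5}] r5c9's peers cover all but 5. So r5c9=5.
Step 17. [r9c5∈{3}] r9c5's peers cover all but 3. So r9c5=3.
Step 18. [r9c7∈{8}] r9c7's peers cover all but 8 ⇒ r9c7=8.
Step 19. [r5c7∈{3,7}] r5c7 is the only open cell in col 7 admitting 7. So r5c7=7.
Step 20. [r3c8∈{1}] r3c8 has the single candidate 1, so r3c8=1.
Step 21. [r5c1∈{1}] r5c1's peers cover all but 1 ⇒ r5c1=1.
Step 22. [r4c2∈{6}] only 6 remains possible at r4c2 ⇒ r4c2=6.
Step 23. [r9c2∈{1}] r9c2 is down to just 1, so r9c2=1.
Step 24. [r2c2∈{9}] nothing but 9 survives at r2c2. So r2c2=9.
Step 25. [r2c6∈{2}] r2c6 is down to just 2 ⇒ r2c6=2.
Step 26. [r5c2∈{4}] nothing but 4 survives at r5c2, so r5c2=4.
Step 27. [r3c2∈{5}] nothing but 5 survives at r3c2, so r3c2=5.
Step 28. [r7c9∈{9}] r7c9's peers cover all but 9 ⇒ r7c9=9.
Step 29. [r6c8∈{3}] r6c8 has the single candidate 3, so r6c8=3.
Step 30. [r1c2∈{8}] nothing but 8 survives at r1c2 ⇒ r1c2=8.
Step 31. [r6c3∈{5}] r6c3's peers cover all but 5. So r6c3=5.
Step 32. [r9c8∈{4}] r9c8's peers cover all but 4 ⇒ r9c8=4.
Step 33. [r7c3∈{8}] r7c3's peers cover all but 8 ⇒ r7c3=8.
Step 34. [r5c6∈{3}] r5c6 is down to just 3 ⇒ r5c6=3.
Step 35. [r7c7∈{3}] r7c7's peers cover all but 3, so r7c7=3.
Step 36. [r5c5∈{2}] only 2 remains possible at r5c5, so r5c5=2.
Step 37. [r5c3∈{9}] nothing but 9 survives at r5c3 ⇒ r5c3=9.
Step 38. [r7c4∈{1}] r7c4 is down to just 1 ⇒ r7c4=1.
Step 39. [r8c5∈{9}] r8c5 has the single candidate 9 ⇒ r8c5=9.
Step 40. [r8c9∈{2}] r8c9 is down to just 2. So r8c9=2.
Step 41. [r9c3∈{6}] r9c3 is down to just 6 ⇒ r9c3=6.
Step 42. [r6c9∈{6}] r6c9 has the single candidate 6, so r6c9=6.
Step 43. [r7c5∈{7}] only 7 remains possible at r7c5, so r7c5=7.
Step 44. [r7c8∈{5}] nothing but 5 survives at r7c8. So r7c8=5.
Step 45. [r2c8∈{7}] r2c8's peers cover all but 7 ⇒ r2c8=7.
Step 46. [r2c1∈{3}] r2c1's peers cover all but 3, so r2c1=3.
Step 47. [r6c2∈{7}] r6c2 is down to just 7 ⇒ r6c2=7.
Step 48. [r3c6∈{9}] only 9 remains possible at r3c6. So r3c6=9.
Step 49. [r2c3∈{1}] only 1 remains possible at r2c3, so r2c3=1.
Step 50. [r3c3∈{2}] r3c3 has the single candidate 2, so r3c3=2.
Step 51. [r6c6∈{8}] nothing but 8 survives at r6c6 ⇒ r6c6=8.
Step 52. [r1c3∈{4}] nothing but 4 survives at r1c3, so r1c3=4.

Answer: 6 8 4 7 5 1 2 9 3 / 3 9 1 4 6 2 5 7 8 / 7 5 2 3 8 9 6 1 4 / 8 6 3 5 4 7 9 2 1 / 1 4 9 6 2 3 7 8 5 / 2 7 5 9 1 8 4 3 6 / 4 2 8 1 7 6 3 5 9 / 5 3 7 8 9 4 1 6 2 / 9 1 6 2 3 5 8 4 7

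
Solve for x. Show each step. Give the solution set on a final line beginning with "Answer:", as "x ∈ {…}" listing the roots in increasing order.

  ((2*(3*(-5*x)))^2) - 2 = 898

Step 1. [((2*(3*(-5*x)))^2) - 2 = 898] 2 comes off first (add 2). So sub: (2*(3*(-5*x)))^2 = 900.
Step 2. [(2*(3*(-5*x)))^2 = 900] LHS squared, RHS 900 ≥ 0: apply √ (±). So sqrt: 2*(3*(-5*x)) = 30 or -30.
Step 3. [2*(3*(-5*x)) = 30 or -30] 2 out front; divide by 2 ⇒ div: 3*(-5*x) = 15 or -15.
Step 4. [3*(-5*x) = 15 or -15] LHS = 3·(…); ÷3 both sides, so div: -5*x = 5 or -5.
Step 5. [-5*x = 5 or -5] -5·(inner) — divide through by -5 ⇒ div: x = -1 or 1.

Answer: x ∈ {-1, 1}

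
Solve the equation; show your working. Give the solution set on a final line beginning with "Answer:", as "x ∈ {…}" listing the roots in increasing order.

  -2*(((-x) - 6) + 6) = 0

Step 1. [-2*(((-x) - 6) + 6) = 0] -2 out front; divide by -2. So div: ((-x) - 6) + 6 = 0.
Step 2. [((-x) - 6) + 6 = 0] +6 is outermost — subtract 6 both sides ⇒ sub: (-x) - 6 = -6.
Step 3. [(-x) - 6 = -6] the outer -6 inverts by adding 6, so sub: -x = 0.
Step 4. [-x = 0] leading − — multiply by −1 ⇒ neg: x = 0.

Answer: x ∈ {0}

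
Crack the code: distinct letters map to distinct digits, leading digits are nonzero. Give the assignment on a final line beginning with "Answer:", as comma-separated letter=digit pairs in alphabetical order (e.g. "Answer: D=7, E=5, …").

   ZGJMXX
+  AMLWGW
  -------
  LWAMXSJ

Step 1. [L] adding two 6-digit numbers gives at most 6+1 digits, and here it does — L is that final carry and must be 1, so L=1.
Step 2. [col 1: X + W ≡ J (mod 10)] column 1 (X + W ≡ J (mod 10), carry-in 0) doesn't pin J yet; pick J=9 and continue. So J=9.
Step 3. [col 1: X + W ≡ J (mod 10)] column 1 (X + W ≡ J (mod 10), carry-in 0) doesn't pin X yet; pick X=5 and continue, so X=5.
Step 4. [col 1: X + W ≡ J (mod 10)] column 1 reads X+W+carry(0)=J with X=5, J=9; with digits 1,5,9 already taken and all letters distinct, the only value for W is 4, so W=4.
Step 5. [col 2: X + G ≡ S (mod 10)] several values work for G in column 2 (X + G ≡ S (mod 10), carry-in 0); try G=7 ⇒ G=7.
Step 6. [col 2: X + G ≡ S (mod 10)] column 2 reads X+G+carry(0)=S with X=5, G=7; with digits 1,4,5,7,9 already taken and all letters distinct, the only value for S is 2. So S=2.
Step 7. [col 3: M + W ≡ X (mod 10)] in column 3 we have M+W≡X with carry-in 1; given W=4, X=5 and digits 1,2,4,5,7,9 already taken and all letters distinct, that pins M to 0. So M=0.
Step 8. [col 5: G + M ≡ A (mod 10)] column 5: given G=7, M=0, carry-in 1, and digits 0,1,2,4,5,7,9 already taken and all letters distinct, G+M≡A (mod 10) forces A=8, so A=8.
Step 9. [col 6: Z + A ≡ W (mod 10)] from column 6 (A=8, W=4, carry-in 0, digits 0,1,2,4,5,7,8,9 already taken and all letters distinct): Z must equal 6, so Z=6.

Answer: A=8, G=7, J=9, L=1, M=0, S=2, W=4, X=5, Z=6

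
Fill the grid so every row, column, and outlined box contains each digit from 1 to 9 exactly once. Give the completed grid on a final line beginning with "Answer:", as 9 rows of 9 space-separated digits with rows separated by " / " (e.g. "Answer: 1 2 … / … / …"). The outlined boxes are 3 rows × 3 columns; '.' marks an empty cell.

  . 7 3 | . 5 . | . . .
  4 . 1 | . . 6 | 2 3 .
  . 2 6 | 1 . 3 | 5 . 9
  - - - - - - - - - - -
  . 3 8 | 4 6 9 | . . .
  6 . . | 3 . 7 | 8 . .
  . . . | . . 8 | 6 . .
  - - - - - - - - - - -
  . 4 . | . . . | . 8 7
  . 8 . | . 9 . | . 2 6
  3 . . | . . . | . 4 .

Step 1. [r6c4∈{2,5}] box 5 places 5 nowhere but r6c4 ⇒ r6c4=5.
Step 2. [r9c9∈{1,5}] 5 has one home in box 9: r9c9 ⇒ r9c9=5.
Step 3. [r8c4∈{7}] r8c4's peers cover all but 7, so r8c4=7.
Step 4. [r8c3∈{5}] nothing but 5 survives at r8c3 ⇒ r8c3=5.
Step 5. [r8c1∈{1}] nothing but 1 survives at r8c1 ⇒ r8c1=1.
Step 6. [r4c1∈{2,5,7}] 5 has one home in col 1: r4c1, so r4c1=5.
Step 7. [r6c1∈{2,7,9}] r6c1 is the only open cell in col 1 admitting 7 ⇒ r6c1=7.
Step 8. [r7c1∈{2,9}] 2 has one home in col 1: r7c1 ⇒ r7c1=2.
Step 9. [r7c3∈{9}] r7c3 has the single candidate 9 ⇒ r7c3=9.
Step 10. [r2c9∈{8}] r2c9's peers cover all but 8. So r2c9=8.
Step 11. [r1c7∈{1,4}] col 7 places 4 nowhere but r1c7 ⇒ r1c7=4.
Step 12. [r1c9∈{1}] r1c9 is down to just 1 ⇒ r1c9=1.
Step 13. [r1c1∈{8,9}] in col 1, 9 fits only at r1c1 ⇒ r1c1=9.
Step 14. [r1c4∈{2,8}] in row 1, 8 fits only at r1c4. So r1c4=8.
Step 15. [r9c4∈{2,6}] in col 4, 2 fits only at r9c4 ⇒ r9c4=2.
Step 16. [r9c6∈{1}] only 1 remains possible at r9c6. So r9c6=1.
Step 17. [r3c8∈{7}] r3c8 has the single candidate 7, so r3c8=7.
Step 18. [r4c8∈{1}] nothing but 1 survives at r4c8 ⇒ r4c8=1.
Step 19. [r6c9∈{2,3,4}] r6c9 is the only open cell in row 6 admitting 3. So r6c9=3.
Step 20. [r6c3∈{2,4}] across row 6, 4 lands solely at r6c3. So r6c3=4.
Step 21. [r6c5∈{1,2}] in row 6, 2 fits only at r6c5, so r6c5=2.
Step 22. [r6c2∈{1,9}] r6c2 is the only open cell in row 6 admitting 1. So r6c2=1.
Step 23. [r8c7∈{3}] r8c7 is down to just 3, so r8c7=3.
Step 24. [r6c8∈{9}] r6c8 is down to just 9 ⇒ r6c8=9.
Step 25. [r5c9∈{2,4}] 4 has one home in row 5: r5c9, so r5c9=4.
Step 26. [r2c5∈{7}] only 7 remains possible at r2c5 ⇒ r2c5=7.
Step 27. [r9c2∈{6}] only 6 remains possible at r9c2. So r9c2=6.
Step 28. [r3c1∈{8}] r3c1 has the single candidate 8, so r3c1=8.
Step 29. [r4c7∈{7}] r4c7 is down to just 7, so r4c7=7.
Step 30. [r7c4∈{6}] only 6 remains possible at r7c4, so r7c4=6.
Step 31. [r7c5∈{3}] r7c5 has the single candidate 3, so r7c5=3.
Step 32. [r1c8∈{6}] only 6 remains possible at r1c8. So r1c8=6.
Step 33. [r7c7∈{1}] nothing but 1 survives at r7c7 ⇒ r7c7=1.
Step 34. [r3c5∈{4}] r3c5 is down to just 4, so r3c5=4.
Step 35. [r5c3∈{2}] r5c3's peers cover all but 2. So r5c3=2.
Step 36. [r9c3∈{7}] only 7 remains possible at r9c3, so r9c3=7.
Step 37. [r5c8∈{5}] nothing but 5 survives at r5c8. So r5c8=5.
Step 38. [r2c4∈{9}] nothing but 9 survives at r2c4, so r2c4=9.
Step 39. [r9c5∈{8}] r9c5 is down to just 8 ⇒ r9c5=8.
Step 40. [r4c9∈{2}] nothing but 2 survives at r4c9, so r4c9=2.
Step 41. [r9c7∈{9}] nothing but 9 survives at r9c7, so r9c7=9.
Step 42. [r1c6∈{2}] r1c6's peers cover all but 2. So r1c6=2.
Step 43. [r2c2∈{5}] r2c2 has the single candidate 5, so r2c2=5.
Step 44. [r8c6∈{4}] only 4 remains possible at r8c6. So r8c6=4.
Step 45. [r5c5∈{1}] r5c5 is down to just 1, so r5c5=1.
Step 46. [r5c2∈{9}] r5c2's peers cover all but 9, so r5c2=9.
Step 47. [r7c6∈{5}] only 5 remains possible at r7c6 ⇒ r7c6=5.

Answer: 9 7 3 8 5 2 4 6 1 / 4 5 1 9 7 6 2 3 8 / 8 2 6 1 4 3 5 7 9 / 5 3 8 4 6 9 7 1 2 / 6 9 2 3 1 7 8 5 4 / 7 1 4 5 2 8 6 9 3 / 2 4 9 6 3 5 1 8 7 / 1 8 5 7 9 4 3 2 6 / 3 6 7 2 8 1 9 4 5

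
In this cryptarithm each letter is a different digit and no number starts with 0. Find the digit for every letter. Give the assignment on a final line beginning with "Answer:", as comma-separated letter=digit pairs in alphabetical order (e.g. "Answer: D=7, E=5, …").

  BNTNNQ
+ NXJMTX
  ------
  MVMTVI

Step 1. [col 1: Q + X ≡ I (mod 10)] Q=8 is one option consistent with column 1 (Q + X ≡ I (mod 10), carry-in 0) — take it, so Q=8.
Step 2. [col 1: Q + X ≡ I (mod 10)] column 1 (Q + X ≡ I (mod 10), carry-in 0) doesn't pin I yet; pick I=0 and continue. So I=0.
Step 3. [col 1: Q + X ≡ I (mod 10)] column 1: given Q=8, I=0, carry-in 0, and digits 0,8 already taken and all letters distinct, Q+X≡I (mod 10) forces X=2 ⇒ X=2.
Step 4. [col 2: N + T ≡ V (mod 10)] N=4 is one option consistent with column 2 (N + T ≡ V (mod 10), carry-in 1) — take it ⇒ N=4.
Step 5. [col 2: N + T ≡ V (mod 10)] column 2 (N + T ≡ V (mod 10), carry-in 1) doesn't pin V yet; pick V=6 and continue. So V=6.
Step 6. [col 2: N + T ≡ V (mod 10)] in column 2 we have N+T≡V with carry-in 1; given N=4, V=6 and digits 0,2,4,6,8 already taken and all letters distinct, that pins T to 1 ⇒ T=1.
Step 7. [col 3: N + M ≡ T (mod 10)] in column 3 we have N+M≡T with carry-in 0; given N=4, T=1 and digits 0,1,2,4,6,8 already taken and all letters distinct, that pins M to 7 ⇒ M=7.
Step 8. [col 4: T + J ≡ M (mod 10)] from column 4 (T=1, M=7, carry-in 1, digits 0,1,2,4,6,7,8 already taken and all letters distinct): J must equal 5, so J=5.
Step 9. [col 6: B + N ≡ M (mod 10)] column 6: given N=4, M=7, carry-in 0, and digits 0,1,2,4,5,6,7,8 already taken and all letters distinct, B+N≡M (mod 10) forces B=3, so B=3.

Answer: B=3, I=0, J=5, M=7, N=4, Q=8, T=1, V=6, X=2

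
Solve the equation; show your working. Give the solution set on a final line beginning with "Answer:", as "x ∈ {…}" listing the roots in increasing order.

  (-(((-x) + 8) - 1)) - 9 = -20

Step 1. [(-(((-x) + 8) - 1)) - 9 = -20] -9 is outermost — add 9 both sides ⇒ sub: -(((-x) + 8) - 1) = -11.
Step 2. [-(((-x) + 8) - 1) = -11] flip signs both sides ⇒ neg: ((-x) + 8) - 1 = 11.
Step 3. [((-x) + 8) - 1 = 11] peel the -1: add 1 from each side ⇒ sub: (-x) + 8 = 12.
Step 4. [(-x) + 8 = 12] the outer +8 inverts by subtracting 8, so sub: -x = 4.
Step 5. [-x = 4] leading − — multiply by −1 ⇒ neg: x = -4.

Answer: x ∈ {-4}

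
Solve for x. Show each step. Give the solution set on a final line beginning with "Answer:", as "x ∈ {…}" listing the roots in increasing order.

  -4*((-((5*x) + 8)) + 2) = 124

Step 1. [-4*((-((5*x) + 8)) + 2) = 124] divide by the outer -4. So div: (-((5*x) + 8)) + 2 = -31.
Step 2. [(-((5*x) + 8)) + 2 = -31] 2 comes off first (subtract 2) ⇒ sub: -((5*x) + 8) = -33.
Step 3. [-((5*x) + 8) = -33] leading − — multiply by −1 ⇒ neg: (5*x) + 8 = 33.
Step 4. [(5*x) + 8 = 33] 8 comes off first (subtract 8). So sub: 5*x = 25.
Step 5. [5*x = 25] 5·(inner) — divide through by 5. So div: x = 5.

Answer: x ∈ {5}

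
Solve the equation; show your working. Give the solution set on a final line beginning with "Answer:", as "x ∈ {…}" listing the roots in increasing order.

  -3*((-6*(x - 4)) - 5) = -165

Step 1. [-3*((-6*(x - 4)) - 5) = -165] -3·(inner) — divide through by -3. So div: (-6*(x - 4)) - 5 = 55.
Step 2. [(-6*(x - 4)) - 5 = 55] the outer -5 inverts by adding 5, so sub: -6*(x - 4) = 60.
Step 3. [-6*(x - 4) = 60] -6 out front; divide by -6. So div: x - 4 = -10.
Step 4. [x - 4 = -10] 4 comes off first (add 4) ⇒ sub: x = -6.

Answer: x ∈ {-6}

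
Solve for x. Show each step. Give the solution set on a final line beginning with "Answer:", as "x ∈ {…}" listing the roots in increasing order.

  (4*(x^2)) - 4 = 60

Step 1. [(4*(x^2)) - 4 = 60] 4 divides every term; factor it out. So factor: (x^2) - 1 = 15.
Step 2. [(x^2) - 1 = 15] 1 comes off first (add 1). So sub: x^2 = 16.
Step 3. [x^2 = 16] √ both sides: 16 ≥ 0 gives two branches. So sqrt: x = 4 or -4.

Answer: x ∈ {-4, 4}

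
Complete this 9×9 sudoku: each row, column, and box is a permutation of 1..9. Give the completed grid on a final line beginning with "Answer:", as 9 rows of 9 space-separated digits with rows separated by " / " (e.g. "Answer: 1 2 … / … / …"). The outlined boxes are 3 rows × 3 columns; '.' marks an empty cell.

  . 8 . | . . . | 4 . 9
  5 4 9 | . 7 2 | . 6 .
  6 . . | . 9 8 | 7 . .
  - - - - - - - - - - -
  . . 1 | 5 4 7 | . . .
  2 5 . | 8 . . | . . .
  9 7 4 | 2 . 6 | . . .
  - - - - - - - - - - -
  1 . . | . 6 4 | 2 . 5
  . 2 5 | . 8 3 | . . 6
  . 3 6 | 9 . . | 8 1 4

Step 1. [r7c8∈{3,7,9}] 3 has one home in row 7: r7c8, so r7c8=3.
Step 2. [r5c3∈{3}] only 3 remains possible at r5c3 ⇒ r5c3=3.
Step 3. [r5c5∈{1}] r5c5 is down to just 1. So r5c5=1.
Step 4. [r1c6∈{1,5}] 1 has one home in col 6: r1c6 ⇒ r1c6=1.
Step 5. [r2c4∈{3}] nothing but 3 survives at r2c4. So r2c4=3.
Step 6. [r8c8∈{7,9}] in box 9, 7 fits only at r8c8, so r8c8=7.
Step 7. [r3c9∈{1,2,3}] 3 has one home in row 3: r3c9, so r3c9=3.
Step 8. [r4c7∈{3,6,9}] row 4 places 3 nowhere but r4c7. So r4c7=3.
Step 9. [r4c8∈{2,8,9}] across row 4, 9 lands solely at r4c8, so r4c8=9.
Step 10. [r6c8∈{5,8}] r6c8 is the only open cell in col 8 admitting 8 ⇒ r6c8=8.
Step 11. [r3c3∈{2}] r3c3 has the single candidate 2 ⇒ r3c3=2.
Step 12. [r1c3∈{7}] r1c3 is down to just 7 ⇒ r1c3=7.
Step 13. [r6c9∈{1}] nothing but 1 survives at r6c9. So r6c9=1.
Step 14. [r1c5∈{5}] only 5 remains possible at r1c5 ⇒ r1c5=5.
Step 15. [r4c1∈{8}] r4c1 has the single candidate 8. So r4c1=8.
Step 16. [r7c4∈{7}] r7c4 has the single candidate 7. So r7c4=7.
Step 17. [r8c7∈{9}] nothing but 9 survives at r8c7. So r8c7=9.
Step 18. [r1c1∈{3}] r1c1 has the single candidate 3 ⇒ r1c1=3.
Step 19. [r6c7∈{5}] r6c7 is down to just 5 ⇒ r6c7=5.
Step 20. [r3c8∈{5}] r3c8's peers cover all but 5 ⇒ r3c8=5.
Step 21. [r7c3∈{8}] r7c3's peers cover all but 8, so r7c3=8.
Step 22. [r9c5∈{2}] only 2 remains possible at r9c5, so r9c5=2.
Step 23. [r7c2∈{9}] r7c2 is down to just 9 ⇒ r7c2=9.
Step 24. [r9c6∈{5}] nothing but 5 survives at r9c6 ⇒ r9c6=5.
Step 25. [r4c9∈{2}] nothing but 2 survives at r4c9, so r4c9=2.
Step 26. [r1c4∈{6}] only 6 remains possible at r1c4. So r1c4=6.
Step 27. [r8c1∈{4}] r8c1 has the single candidate 4, so r8c1=4.
Step 28. [r5c9∈{7}] r5c9 has the single candidate 7 ⇒ r5c9=7.
Step 29. [r4c2∈{6}] nothing but 6 survives at r4c2, so r4c2=6.
Step 30. [r8c4∈{1}] r8c4 is down to just 1, so r8c4=1.
Step 31. [r9c1∈{7}] nothing but 7 survives at r9c1 ⇒ r9c1=7.
Step 32. [r2c7∈{1}] r2c7 is down to just 1, so r2c7=1.
Step 33. [r3c2∈{1}] only 1 remains possible at r3c2, so r3c2=1.
Step 34. [r3c4∈{4}] r3c4's peers cover all but 4, so r3c4=4.
Step 35. [r5c7∈{6}] nothing but 6 survives at r5c7 ⇒ r5c7=6.
Step 36. [r6c5∈{3}] r6c5 is down to just 3, so r6c5=3.
Step 37. [r5c6∈{9}] r5c6's peers cover all but 9, so r5c6=9.
Step 38. [r1c8∈{2}] only 2 remains possible at r1c8, so r1c8=2.
Step 39. [r5c8∈{4}] r5c8 has the single candidate 4 ⇒ r5c8=4.
Step 40. [r2c9∈{8}] r2c9's peers cover all but 8. So r2c9=8.

Answer: 3 8 7 6 5 1 4 2 9 / 5 4 9 3 7 2 1 6 8 / 6 1 2 4 9 8 7 5 3 / 8 6 1 5 4 7 3 9 2 / 2 5 3 8 1 9 6 4 7 / 9 7 4 2 3 6 5 8 1 / 1 9 8 7 6 4 2 3 5 / 4 2 5 1 8 3 9 7 6 / 7 3 6 9 2 5 8 1 4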